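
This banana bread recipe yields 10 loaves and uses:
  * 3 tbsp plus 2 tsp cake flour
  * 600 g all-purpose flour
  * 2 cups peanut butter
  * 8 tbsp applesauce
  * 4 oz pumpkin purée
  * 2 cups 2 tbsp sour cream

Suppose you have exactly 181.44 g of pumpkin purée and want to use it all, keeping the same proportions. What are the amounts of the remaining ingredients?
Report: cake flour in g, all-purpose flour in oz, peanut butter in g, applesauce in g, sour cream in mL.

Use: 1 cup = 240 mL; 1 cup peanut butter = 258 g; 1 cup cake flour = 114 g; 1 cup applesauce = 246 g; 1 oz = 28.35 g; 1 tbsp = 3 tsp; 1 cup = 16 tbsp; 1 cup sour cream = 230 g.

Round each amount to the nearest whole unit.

The original recipe has 113.4 g of pumpkin purée, so the scaling factor is 181.44 ÷ 113.4 = 8/5 = 1.6.
cake flour: (3 tbsp + 2 tsp = 11/3 tbsp) × 8/5 ÷ 16 tbsp/cup × 114 g/cup ≈ 42 g
all-purpose flour: 600 g × 8/5 ÷ 28.35 g/oz ≈ 34 oz
peanut butter: 2 cup × 8/5 × 258 g/cup ≈ 826 g
applesauce: 8 tbsp × 8/5 ÷ 16 tbsp/cup × 246 g/cup ≈ 197 g
sour cream: (2 cup + 2 tbsp = 2.125 cup) × 8/5 × 240 mL/cup = 816 mL

cake flour: 42 g; all-purpose flour: 34 oz; peanut butter: 826 g; applesauce: 197 g; sour cream: 816 mL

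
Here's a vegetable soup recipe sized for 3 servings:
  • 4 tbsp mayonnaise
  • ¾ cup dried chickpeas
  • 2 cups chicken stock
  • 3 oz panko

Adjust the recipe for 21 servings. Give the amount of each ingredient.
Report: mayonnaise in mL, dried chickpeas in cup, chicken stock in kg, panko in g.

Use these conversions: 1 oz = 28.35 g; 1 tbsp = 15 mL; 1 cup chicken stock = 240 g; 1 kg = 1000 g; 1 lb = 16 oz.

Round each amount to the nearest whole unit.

mayonnaise: 420 mL; dried chickpeas: 5 cup; chicken stock: 3 kg; panko: 595 g

Scaling factor: 21/3 = 7.
mayonnaise: 4 tbsp × 7 × 15 mL/tbsp = 420 mL
dried chickpeas: 0.75 cup × 7 ≈ 5 cup
chicken stock: 2 cup × 7 × 240 g/cup ÷ 1000 g/kg ≈ 3 kg
panko: 3 oz × 7 × 28.35 g/oz ≈ 595 g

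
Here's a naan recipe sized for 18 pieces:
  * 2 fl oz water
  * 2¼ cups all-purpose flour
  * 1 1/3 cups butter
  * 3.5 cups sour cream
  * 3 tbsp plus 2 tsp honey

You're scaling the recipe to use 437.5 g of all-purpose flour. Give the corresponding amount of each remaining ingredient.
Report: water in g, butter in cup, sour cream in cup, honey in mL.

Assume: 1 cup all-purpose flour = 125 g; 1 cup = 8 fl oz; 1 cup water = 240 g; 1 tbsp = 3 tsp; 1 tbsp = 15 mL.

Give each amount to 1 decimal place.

water: 93.3 g; butter: 2.1 cup; sour cream: 5.4 cup; honey: 85.6 mL

The original recipe has 281.25 g of all-purpose flour, so the scaling factor is 437.5 ÷ 281.25 = 14/9.
water: 2 fl oz × 14/9 ÷ 8 fl oz/cup × 240 g/cup ≈ 93.3 g
butter: 4/3 cup × 14/9 ≈ 2.1 cup
sour cream: 3.5 cup × 14/9 ≈ 5.4 cup
honey: (3 tbsp + 2 tsp = 11/3 tbsp) × 14/9 × 15 mL/tbsp ≈ 85.6 mL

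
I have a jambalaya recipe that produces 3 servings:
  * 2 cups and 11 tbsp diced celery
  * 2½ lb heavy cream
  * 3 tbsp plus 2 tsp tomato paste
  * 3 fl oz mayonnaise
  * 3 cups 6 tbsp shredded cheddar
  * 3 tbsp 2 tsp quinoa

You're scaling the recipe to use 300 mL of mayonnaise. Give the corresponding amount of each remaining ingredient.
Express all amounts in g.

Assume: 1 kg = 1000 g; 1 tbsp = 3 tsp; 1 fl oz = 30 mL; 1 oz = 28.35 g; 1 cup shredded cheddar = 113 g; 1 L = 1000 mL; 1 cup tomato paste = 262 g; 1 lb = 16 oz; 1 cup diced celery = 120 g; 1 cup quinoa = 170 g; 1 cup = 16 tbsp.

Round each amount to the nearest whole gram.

The original recipe has 90 mL of mayonnaise, so the scaling factor is 300 ÷ 90 = 10/3.
diced celery: (2 cup + 11 tbsp = 2.6875 cup) × 10/3 × 120 g/cup = 1075 g
heavy cream: 2.5 lb × 10/3 × 16 oz/lb × 28.35 g/oz = 3780 g
tomato paste: (3 tbsp + 2 tsp = 11/3 tbsp) × 10/3 ÷ 16 tbsp/cup × 262 g/cup ≈ 200 g
shredded cheddar: (3 cup + 6 tbsp = 3.375 cup) × 10/3 × 113 g/cup ≈ 1271 g
quinoa: (3 tbsp + 2 tsp = 11/3 tbsp) × 10/3 ÷ 16 tbsp/cup × 170 g/cup ≈ 130 g

diced celery: 1075 g; heavy cream: 3780 g; tomato paste: 200 g; shredded cheddar: 1271 g; quinoa: 130 g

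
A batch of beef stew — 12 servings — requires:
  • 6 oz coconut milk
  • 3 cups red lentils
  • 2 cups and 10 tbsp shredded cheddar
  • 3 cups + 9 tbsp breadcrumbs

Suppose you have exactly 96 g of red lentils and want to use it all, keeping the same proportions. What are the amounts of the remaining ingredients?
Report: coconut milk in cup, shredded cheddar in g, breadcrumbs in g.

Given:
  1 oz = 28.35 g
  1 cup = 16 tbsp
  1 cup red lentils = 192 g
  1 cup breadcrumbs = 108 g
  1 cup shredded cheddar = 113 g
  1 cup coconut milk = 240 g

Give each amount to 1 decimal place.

The original recipe has 576 g of red lentils, so the scaling factor is 96 ÷ 576 = 1/6.
coconut milk: 6 oz × 1/6 × 28.35 g/oz ÷ 240 g/cup ≈ 0.1 cup
shredded cheddar: (2 cup + 10 tbsp = 2.625 cup) × 1/6 × 113 g/cup ≈ 49.4 g
breadcrumbs: (3 cup + 9 tbsp = 3.5625 cup) × 1/6 × 108 g/cup ≈ 64.1 g

coconut milk: 0.1 cup; shredded cheddar: 49.4 g; breadcrumbs: 64.1 g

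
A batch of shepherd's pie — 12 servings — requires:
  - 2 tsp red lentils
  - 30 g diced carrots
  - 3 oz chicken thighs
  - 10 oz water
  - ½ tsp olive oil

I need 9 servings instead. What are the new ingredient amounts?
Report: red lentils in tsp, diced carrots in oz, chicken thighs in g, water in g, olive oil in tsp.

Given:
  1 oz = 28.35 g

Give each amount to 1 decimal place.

Scaling factor: 9/12 = 3/4 = 0.75.
red lentils: 2 tsp × 3/4 = 1.5 tsp
diced carrots: 30 g × 3/4 ÷ 28.35 g/oz ≈ 0.8 oz
chicken thighs: 3 oz × 3/4 × 28.35 g/oz ≈ 63.8 g
water: 10 oz × 3/4 × 28.35 g/oz ≈ 212.6 g
olive oil: 0.5 tsp × 3/4 ≈ 0.4 tsp

red lentils: 1.5 tsp; diced carrots: 0.8 oz; chicken thighs: 63.8 g; water: 212.6 g; olive oil: 0.4 tsp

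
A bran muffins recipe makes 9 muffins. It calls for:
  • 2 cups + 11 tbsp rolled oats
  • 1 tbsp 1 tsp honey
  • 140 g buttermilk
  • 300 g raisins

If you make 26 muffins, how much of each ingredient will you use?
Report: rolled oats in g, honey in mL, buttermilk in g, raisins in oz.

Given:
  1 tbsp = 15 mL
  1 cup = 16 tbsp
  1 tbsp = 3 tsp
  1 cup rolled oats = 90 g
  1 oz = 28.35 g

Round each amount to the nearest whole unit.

Scaling factor: 26/9.
rolled oats: (2 cup + 11 tbsp = 2.6875 cup) × 26/9 × 90 g/cup ≈ 699 g
honey: (1 tbsp + 1 tsp = 4/3 tbsp) × 26/9 × 15 mL/tbsp ≈ 58 mL
buttermilk: 140 g × 26/9 ≈ 404 g
raisins: 300 g × 26/9 ÷ 28.35 g/oz ≈ 31 oz

rolled oats: 699 g; honey: 58 mL; buttermilk: 404 g; raisins: 31 oz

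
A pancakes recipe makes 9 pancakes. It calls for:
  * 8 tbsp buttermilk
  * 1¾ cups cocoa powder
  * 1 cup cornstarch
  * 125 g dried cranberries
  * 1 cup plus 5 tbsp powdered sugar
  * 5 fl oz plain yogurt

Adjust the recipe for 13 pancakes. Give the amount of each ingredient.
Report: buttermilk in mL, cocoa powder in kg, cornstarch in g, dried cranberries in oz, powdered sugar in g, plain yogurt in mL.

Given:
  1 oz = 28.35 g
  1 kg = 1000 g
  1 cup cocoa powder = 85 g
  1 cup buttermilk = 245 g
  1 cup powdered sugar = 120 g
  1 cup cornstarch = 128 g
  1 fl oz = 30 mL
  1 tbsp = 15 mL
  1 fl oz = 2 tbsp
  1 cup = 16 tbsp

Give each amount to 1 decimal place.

buttermilk: 173.3 mL; cocoa powder: 0.2 kg; cornstarch: 184.9 g; dried cranberries: 6.4 oz; powdered sugar: 227.5 g; plain yogurt: 216.7 mL

Scaling factor: 13/9.
buttermilk: 8 tbsp × 13/9 × 15 mL/tbsp ≈ 173.3 mL
cocoa powder: 1.75 cup × 13/9 × 85 g/cup ÷ 1000 g/kg ≈ 0.2 kg
cornstarch: 1 cup × 13/9 × 128 g/cup ≈ 184.9 g
dried cranberries: 125 g × 13/9 ÷ 28.35 g/oz ≈ 6.4 oz
powdered sugar: (1 cup + 5 tbsp = 1.3125 cup) × 13/9 × 120 g/cup = 227.5 g
plain yogurt: 5 fl oz × 13/9 × 30 mL/fl oz ≈ 216.7 mL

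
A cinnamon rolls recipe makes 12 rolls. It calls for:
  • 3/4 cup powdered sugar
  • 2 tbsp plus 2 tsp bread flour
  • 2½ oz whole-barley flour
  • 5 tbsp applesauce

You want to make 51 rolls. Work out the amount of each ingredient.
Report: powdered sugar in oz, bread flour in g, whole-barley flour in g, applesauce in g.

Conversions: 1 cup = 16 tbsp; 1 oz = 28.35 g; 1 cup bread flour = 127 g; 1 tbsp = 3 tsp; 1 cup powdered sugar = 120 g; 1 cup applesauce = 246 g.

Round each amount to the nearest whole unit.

powdered sugar: 13 oz; bread flour: 90 g; whole-barley flour: 301 g; applesauce: 327 g

Scaling factor: 51/12 = 17/4 = 4.25.
powdered sugar: 0.75 cup × 17/4 × 120 g/cup ÷ 28.35 g/oz ≈ 13 oz
bread flour: (2 tbsp + 2 tsp = 8/3 tbsp) × 17/4 ÷ 16 tbsp/cup × 127 g/cup ≈ 90 g
whole-barley flour: 2.5 oz × 17/4 × 28.35 g/oz ≈ 301 g
applesauce: 5 tbsp × 17/4 ÷ 16 tbsp/cup × 246 g/cup ≈ 327 g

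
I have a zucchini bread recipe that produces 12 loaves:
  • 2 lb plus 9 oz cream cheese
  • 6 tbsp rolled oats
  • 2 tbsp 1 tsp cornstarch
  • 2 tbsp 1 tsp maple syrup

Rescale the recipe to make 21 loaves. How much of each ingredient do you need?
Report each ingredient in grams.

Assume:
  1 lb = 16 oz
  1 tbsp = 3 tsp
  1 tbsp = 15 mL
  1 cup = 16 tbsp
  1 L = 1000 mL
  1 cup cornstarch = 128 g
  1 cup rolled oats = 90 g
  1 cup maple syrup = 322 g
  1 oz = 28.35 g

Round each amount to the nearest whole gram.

cream cheese: 2034 g; rolled oats: 59 g; cornstarch: 33 g; maple syrup: 82 g

Scaling factor: 21/12 = 7/4 = 1.75.
cream cheese: (2 lb + 9 oz = 2.5625 lb) × 7/4 × 16 oz/lb × 28.35 g/oz ≈ 2034 g
rolled oats: 6 tbsp × 7/4 ÷ 16 tbsp/cup × 90 g/cup ≈ 59 g
cornstarch: (2 tbsp + 1 tsp = 7/3 tbsp) × 7/4 ÷ 16 tbsp/cup × 128 g/cup ≈ 33 g
maple syrup: (2 tbsp + 1 tsp = 7/3 tbsp) × 7/4 ÷ 16 tbsp/cup × 322 g/cup ≈ 82 g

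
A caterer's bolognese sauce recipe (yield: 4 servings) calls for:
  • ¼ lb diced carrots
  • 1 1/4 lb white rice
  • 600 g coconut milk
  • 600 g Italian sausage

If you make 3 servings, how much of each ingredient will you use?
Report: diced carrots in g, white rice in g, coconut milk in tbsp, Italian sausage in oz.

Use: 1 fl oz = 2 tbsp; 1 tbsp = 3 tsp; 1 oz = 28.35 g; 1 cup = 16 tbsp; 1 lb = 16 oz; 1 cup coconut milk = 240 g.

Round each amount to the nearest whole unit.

diced carrots: 85 g; white rice: 425 g; coconut milk: 30 tbsp; Italian sausage: 16 oz

Scaling factor: 3/4 = 0.75.
diced carrots: 0.25 lb × 3/4 × 16 oz/lb × 28.35 g/oz ≈ 85 g
white rice: 1.25 lb × 3/4 × 16 oz/lb × 28.35 g/oz ≈ 425 g
coconut milk: 600 g × 3/4 ÷ 240 g/cup × 16 tbsp/cup = 30 tbsp
Italian sausage: 600 g × 3/4 ÷ 28.35 g/oz ≈ 16 oz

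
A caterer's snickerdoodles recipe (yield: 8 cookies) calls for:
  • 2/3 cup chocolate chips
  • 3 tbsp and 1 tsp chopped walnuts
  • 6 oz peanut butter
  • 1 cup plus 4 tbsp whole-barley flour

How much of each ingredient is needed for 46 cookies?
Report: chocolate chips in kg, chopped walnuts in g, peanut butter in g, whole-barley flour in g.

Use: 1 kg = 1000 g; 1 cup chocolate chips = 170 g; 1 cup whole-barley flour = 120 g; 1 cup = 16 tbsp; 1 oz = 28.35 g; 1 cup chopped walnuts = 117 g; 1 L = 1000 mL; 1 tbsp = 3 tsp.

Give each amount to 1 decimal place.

Scaling factor: 46/8 = 23/4 = 5.75.
chocolate chips: 2/3 cup × 23/4 × 170 g/cup ÷ 1000 g/kg ≈ 0.7 kg
chopped walnuts: (3 tbsp + 1 tsp = 10/3 tbsp) × 23/4 ÷ 16 tbsp/cup × 117 g/cup ≈ 140.2 g
peanut butter: 6 oz × 23/4 × 28.35 g/oz ≈ 978.1 g
whole-barley flour: (1 cup + 4 tbsp = 1.25 cup) × 23/4 × 120 g/cup = 862.5 g

chocolate chips: 0.7 kg; chopped walnuts: 140.2 g; peanut butter: 978.1 g; whole-barley flour: 862.5 g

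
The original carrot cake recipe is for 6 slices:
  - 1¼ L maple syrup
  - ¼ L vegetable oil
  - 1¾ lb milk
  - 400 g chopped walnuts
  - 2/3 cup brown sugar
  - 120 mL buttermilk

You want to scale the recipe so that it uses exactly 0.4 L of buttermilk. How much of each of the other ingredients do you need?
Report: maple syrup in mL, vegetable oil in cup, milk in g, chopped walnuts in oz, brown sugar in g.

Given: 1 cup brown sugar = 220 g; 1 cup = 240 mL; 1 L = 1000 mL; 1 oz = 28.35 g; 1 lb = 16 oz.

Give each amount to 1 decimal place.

maple syrup: 4166.7 mL; vegetable oil: 3.5 cup; milk: 2646.0 g; chopped walnuts: 47.0 oz; brown sugar: 488.9 g

The original recipe has 0.12 L of buttermilk, so the scaling factor is 0.4 ÷ 0.12 = 10/3.
maple syrup: 1.25 L × 10/3 × 1000 mL/L ≈ 4166.7 mL
vegetable oil: 0.25 L × 10/3 × 1000 mL/L ÷ 240 mL/cup ≈ 3.5 cup
milk: 1.75 lb × 10/3 × 16 oz/lb × 28.35 g/oz = 2646.0 g
chopped walnuts: 400 g × 10/3 ÷ 28.35 g/oz ≈ 47.0 oz
brown sugar: 2/3 cup × 10/3 × 220 g/cup ≈ 488.9 g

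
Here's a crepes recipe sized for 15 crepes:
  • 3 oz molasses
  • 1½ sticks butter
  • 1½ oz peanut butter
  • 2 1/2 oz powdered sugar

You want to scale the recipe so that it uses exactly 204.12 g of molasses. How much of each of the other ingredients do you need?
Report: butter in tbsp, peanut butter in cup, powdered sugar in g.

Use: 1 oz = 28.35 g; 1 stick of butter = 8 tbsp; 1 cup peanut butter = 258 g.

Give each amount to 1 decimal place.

The original recipe has 85.05 g of molasses, so the scaling factor is 204.12 ÷ 85.05 = 12/5 = 2.4.
butter: 1.5 stick × 12/5 × 8 tbsp/stick = 28.8 tbsp
peanut butter: 1.5 oz × 12/5 × 28.35 g/oz ÷ 258 g/cup ≈ 0.4 cup
powdered sugar: 2.5 oz × 12/5 × 28.35 g/oz = 170.1 g

butter: 28.8 tbsp; peanut butter: 0.4 cup; powdered sugar: 170.1 g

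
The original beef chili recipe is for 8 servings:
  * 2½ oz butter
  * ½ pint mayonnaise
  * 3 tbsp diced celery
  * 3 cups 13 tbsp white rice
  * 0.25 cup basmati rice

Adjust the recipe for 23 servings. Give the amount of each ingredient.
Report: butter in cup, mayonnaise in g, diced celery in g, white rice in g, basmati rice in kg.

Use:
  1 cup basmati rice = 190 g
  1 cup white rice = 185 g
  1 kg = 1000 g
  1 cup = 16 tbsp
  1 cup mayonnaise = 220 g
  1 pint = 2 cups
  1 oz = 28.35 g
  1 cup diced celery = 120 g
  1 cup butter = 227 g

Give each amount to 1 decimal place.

Scaling factor: 23/8 = 2.875.
butter: 2.5 oz × 23/8 × 28.35 g/oz ÷ 227 g/cup ≈ 0.9 cup
mayonnaise: 0.5 pint × 23/8 × 2 cup/pint × 220 g/cup = 632.5 g
diced celery: 3 tbsp × 23/8 ÷ 16 tbsp/cup × 120 g/cup ≈ 64.7 g
white rice: (3 cup + 13 tbsp = 3.8125 cup) × 23/8 × 185 g/cup ≈ 2027.8 g
basmati rice: 0.25 cup × 23/8 × 190 g/cup ÷ 1000 g/kg ≈ 0.1 kg

butter: 0.9 cup; mayonnaise: 632.5 g; diced celery: 64.7 g; white rice: 2027.8 g; basmati rice: 0.1 kg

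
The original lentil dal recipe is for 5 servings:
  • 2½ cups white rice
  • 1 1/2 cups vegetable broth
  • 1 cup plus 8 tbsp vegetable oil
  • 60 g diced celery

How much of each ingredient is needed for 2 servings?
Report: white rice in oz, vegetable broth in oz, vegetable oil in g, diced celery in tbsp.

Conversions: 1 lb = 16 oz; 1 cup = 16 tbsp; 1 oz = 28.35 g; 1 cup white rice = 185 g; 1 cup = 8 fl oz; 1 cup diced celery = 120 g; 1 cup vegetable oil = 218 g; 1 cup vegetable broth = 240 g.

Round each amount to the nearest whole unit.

white rice: 7 oz; vegetable broth: 5 oz; vegetable oil: 131 g; diced celery: 3 tbsp

Scaling factor: 2/5 = 0.4.
white rice: 2.5 cup × 2/5 × 185 g/cup ÷ 28.35 g/oz ≈ 7 oz
vegetable broth: 1.5 cup × 2/5 × 240 g/cup ÷ 28.35 g/oz ≈ 5 oz
vegetable oil: (1 cup + 8 tbsp = 1.5 cup) × 2/5 × 218 g/cup ≈ 131 g
diced celery: 60 g × 2/5 ÷ 120 g/cup × 16 tbsp/cup ≈ 3 tbsp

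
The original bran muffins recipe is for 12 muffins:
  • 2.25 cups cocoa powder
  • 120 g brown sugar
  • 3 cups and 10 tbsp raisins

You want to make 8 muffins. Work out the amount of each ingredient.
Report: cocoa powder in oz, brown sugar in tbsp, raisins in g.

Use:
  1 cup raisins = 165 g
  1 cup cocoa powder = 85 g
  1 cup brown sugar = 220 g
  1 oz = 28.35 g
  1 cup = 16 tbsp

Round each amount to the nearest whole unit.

cocoa powder: 4 oz; brown sugar: 6 tbsp; raisins: 399 g

Scaling factor: 8/12 = 2/3.
cocoa powder: 2.25 cup × 2/3 × 85 g/cup ÷ 28.35 g/oz ≈ 4 oz
brown sugar: 120 g × 2/3 ÷ 220 g/cup × 16 tbsp/cup ≈ 6 tbsp
raisins: (3 cup + 10 tbsp = 3.625 cup) × 2/3 × 165 g/cup ≈ 399 g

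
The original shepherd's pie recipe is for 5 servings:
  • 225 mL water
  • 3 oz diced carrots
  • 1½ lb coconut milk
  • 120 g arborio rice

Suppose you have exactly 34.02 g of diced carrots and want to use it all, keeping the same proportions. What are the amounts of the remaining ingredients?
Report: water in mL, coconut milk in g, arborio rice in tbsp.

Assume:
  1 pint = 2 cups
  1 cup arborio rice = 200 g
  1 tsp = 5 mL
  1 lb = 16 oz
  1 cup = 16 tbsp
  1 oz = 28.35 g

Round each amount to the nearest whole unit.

The original recipe has 85.05 g of diced carrots, so the scaling factor is 34.02 ÷ 85.05 = 2/5 = 0.4.
water: 225 mL × 2/5 = 90 mL
coconut milk: 1.5 lb × 2/5 × 16 oz/lb × 28.35 g/oz ≈ 272 g
arborio rice: 120 g × 2/5 ÷ 200 g/cup × 16 tbsp/cup ≈ 4 tbsp

water: 90 mL; coconut milk: 272 g; arborio rice: 4 tbsp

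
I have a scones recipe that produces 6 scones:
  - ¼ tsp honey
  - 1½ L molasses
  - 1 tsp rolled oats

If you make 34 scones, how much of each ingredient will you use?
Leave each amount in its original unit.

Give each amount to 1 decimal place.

Scaling factor: 34/6 = 17/3.
honey: 0.25 tsp × 17/3 ≈ 1.4 tsp
molasses: 1.5 L × 17/3 = 8.5 L
rolled oats: 1 tsp × 17/3 ≈ 5.7 tsp

honey: 1.4 tsp; molasses: 8.5 L; rolled oats: 5.7 tsp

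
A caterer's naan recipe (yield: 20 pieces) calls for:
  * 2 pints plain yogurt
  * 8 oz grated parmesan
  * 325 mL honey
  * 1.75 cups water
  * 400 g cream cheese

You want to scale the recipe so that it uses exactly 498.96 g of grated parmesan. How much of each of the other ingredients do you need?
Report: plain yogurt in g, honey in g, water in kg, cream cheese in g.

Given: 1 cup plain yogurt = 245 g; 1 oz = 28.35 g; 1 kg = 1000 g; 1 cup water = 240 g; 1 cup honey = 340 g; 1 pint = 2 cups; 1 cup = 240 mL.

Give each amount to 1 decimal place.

The original recipe has 226.8 g of grated parmesan, so the scaling factor is 498.96 ÷ 226.8 = 11/5 = 2.2.
plain yogurt: 2 pint × 11/5 × 2 cup/pint × 245 g/cup = 2156.0 g
honey: 325 mL × 11/5 ÷ 240 mL/cup × 340 g/cup ≈ 1012.9 g
water: 1.75 cup × 11/5 × 240 g/cup ÷ 1000 g/kg ≈ 0.9 kg
cream cheese: 400 g × 11/5 = 880.0 g

plain yogurt: 2156.0 g; honey: 1012.9 g; water: 0.9 kg; cream cheese: 880.0 g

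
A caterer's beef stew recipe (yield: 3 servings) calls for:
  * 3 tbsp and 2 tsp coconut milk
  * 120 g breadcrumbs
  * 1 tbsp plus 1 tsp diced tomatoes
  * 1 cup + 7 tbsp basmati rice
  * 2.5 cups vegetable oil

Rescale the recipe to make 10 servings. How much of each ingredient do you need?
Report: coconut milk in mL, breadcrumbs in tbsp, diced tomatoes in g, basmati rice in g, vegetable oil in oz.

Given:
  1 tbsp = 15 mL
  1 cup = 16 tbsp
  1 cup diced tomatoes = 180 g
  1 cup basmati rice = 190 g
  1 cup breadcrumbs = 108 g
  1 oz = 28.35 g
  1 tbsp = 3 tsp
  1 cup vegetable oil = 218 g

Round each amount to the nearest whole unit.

Scaling factor: 10/3.
coconut milk: (3 tbsp + 2 tsp = 11/3 tbsp) × 10/3 × 15 mL/tbsp ≈ 183 mL
breadcrumbs: 120 g × 10/3 ÷ 108 g/cup × 16 tbsp/cup ≈ 59 tbsp
diced tomatoes: (1 tbsp + 1 tsp = 4/3 tbsp) × 10/3 ÷ 16 tbsp/cup × 180 g/cup = 50 g
basmati rice: (1 cup + 7 tbsp = 1.4375 cup) × 10/3 × 190 g/cup ≈ 910 g
vegetable oil: 2.5 cup × 10/3 × 218 g/cup ÷ 28.35 g/oz ≈ 64 oz

coconut milk: 183 mL; breadcrumbs: 59 tbsp; diced tomatoes: 50 g; basmati rice: 910 g; vegetable oil: 64 oz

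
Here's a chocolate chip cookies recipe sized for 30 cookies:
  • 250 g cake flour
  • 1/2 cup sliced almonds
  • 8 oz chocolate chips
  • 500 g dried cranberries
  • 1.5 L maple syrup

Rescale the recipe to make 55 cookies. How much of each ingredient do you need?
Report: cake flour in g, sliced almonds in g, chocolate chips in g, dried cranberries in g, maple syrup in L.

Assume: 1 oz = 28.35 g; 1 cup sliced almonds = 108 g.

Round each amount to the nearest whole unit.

Scaling factor: 55/30 = 11/6.
cake flour: 250 g × 11/6 ≈ 458 g
sliced almonds: 0.5 cup × 11/6 × 108 g/cup = 99 g
chocolate chips: 8 oz × 11/6 × 28.35 g/oz ≈ 416 g
dried cranberries: 500 g × 11/6 ≈ 917 g
maple syrup: 1.5 L × 11/6 ≈ 3 L

cake flour: 458 g; sliced almonds: 99 g; chocolate chips: 416 g; dried cranberries: 917 g; maple syrup: 3 L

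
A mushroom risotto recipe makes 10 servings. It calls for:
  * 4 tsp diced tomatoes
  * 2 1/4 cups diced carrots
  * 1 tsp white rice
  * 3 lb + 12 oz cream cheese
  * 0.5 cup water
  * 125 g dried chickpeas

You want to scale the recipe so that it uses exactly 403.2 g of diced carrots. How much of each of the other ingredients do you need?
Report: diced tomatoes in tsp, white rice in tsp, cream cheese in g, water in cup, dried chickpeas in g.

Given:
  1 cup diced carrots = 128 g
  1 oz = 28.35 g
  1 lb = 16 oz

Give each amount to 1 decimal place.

diced tomatoes: 5.6 tsp; white rice: 1.4 tsp; cream cheese: 2381.4 g; water: 0.7 cup; dried chickpeas: 175.0 g

The original recipe has 288 g of diced carrots, so the scaling factor is 403.2 ÷ 288 = 7/5 = 1.4.
diced tomatoes: 4 tsp × 7/5 = 5.6 tsp
white rice: 1 tsp × 7/5 = 1.4 tsp
cream cheese: (3 lb + 12 oz = 3.75 lb) × 7/5 × 16 oz/lb × 28.35 g/oz = 2381.4 g
water: 0.5 cup × 7/5 = 0.7 cup
dried chickpeas: 125 g × 7/5 = 175.0 g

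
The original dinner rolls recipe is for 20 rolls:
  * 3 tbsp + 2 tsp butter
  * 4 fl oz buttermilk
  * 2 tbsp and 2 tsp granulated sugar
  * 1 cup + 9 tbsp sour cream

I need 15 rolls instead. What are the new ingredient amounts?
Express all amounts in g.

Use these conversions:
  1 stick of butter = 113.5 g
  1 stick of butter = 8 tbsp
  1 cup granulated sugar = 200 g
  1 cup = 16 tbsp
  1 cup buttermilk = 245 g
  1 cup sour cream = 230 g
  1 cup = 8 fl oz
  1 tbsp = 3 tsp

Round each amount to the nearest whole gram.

Scaling factor: 15/20 = 3/4 = 0.75.
butter: (3 tbsp + 2 tsp = 11/3 tbsp) × 3/4 ÷ 8 tbsp/stick × 113.5 g/stick ≈ 39 g
buttermilk: 4 fl oz × 3/4 ÷ 8 fl oz/cup × 245 g/cup ≈ 92 g
granulated sugar: (2 tbsp + 2 tsp = 8/3 tbsp) × 3/4 ÷ 16 tbsp/cup × 200 g/cup = 25 g
sour cream: (1 cup + 9 tbsp = 1.5625 cup) × 3/4 × 230 g/cup ≈ 270 g

butter: 39 g; buttermilk: 92 g; granulated sugar: 25 g; sour cream: 270 g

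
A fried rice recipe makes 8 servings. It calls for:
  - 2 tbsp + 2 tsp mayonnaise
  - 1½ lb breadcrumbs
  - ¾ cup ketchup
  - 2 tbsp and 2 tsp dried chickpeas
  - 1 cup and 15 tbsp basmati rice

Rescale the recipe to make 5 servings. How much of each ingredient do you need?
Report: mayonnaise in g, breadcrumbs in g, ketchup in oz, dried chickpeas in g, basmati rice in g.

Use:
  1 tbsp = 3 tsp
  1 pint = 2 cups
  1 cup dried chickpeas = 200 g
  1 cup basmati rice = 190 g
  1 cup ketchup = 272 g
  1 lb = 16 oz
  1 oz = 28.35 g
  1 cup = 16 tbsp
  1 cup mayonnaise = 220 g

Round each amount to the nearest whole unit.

mayonnaise: 23 g; breadcrumbs: 425 g; ketchup: 4 oz; dried chickpeas: 21 g; basmati rice: 230 g

Scaling factor: 5/8 = 0.625.
mayonnaise: (2 tbsp + 2 tsp = 8/3 tbsp) × 5/8 ÷ 16 tbsp/cup × 220 g/cup ≈ 23 g
breadcrumbs: 1.5 lb × 5/8 × 16 oz/lb × 28.35 g/oz ≈ 425 g
ketchup: 0.75 cup × 5/8 × 272 g/cup ÷ 28.35 g/oz ≈ 4 oz
dried chickpeas: (2 tbsp + 2 tsp = 8/3 tbsp) × 5/8 ÷ 16 tbsp/cup × 200 g/cup ≈ 21 g
basmati rice: (1 cup + 15 tbsp = 1.9375 cup) × 5/8 × 190 g/cup ≈ 230 g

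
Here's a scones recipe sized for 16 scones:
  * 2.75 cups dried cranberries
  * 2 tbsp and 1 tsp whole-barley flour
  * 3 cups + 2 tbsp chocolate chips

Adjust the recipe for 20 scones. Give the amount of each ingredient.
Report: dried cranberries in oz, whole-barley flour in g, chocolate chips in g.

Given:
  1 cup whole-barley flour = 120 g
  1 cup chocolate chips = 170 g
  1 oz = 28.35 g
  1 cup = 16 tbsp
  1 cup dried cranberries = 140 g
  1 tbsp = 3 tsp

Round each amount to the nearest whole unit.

Scaling factor: 20/16 = 5/4 = 1.25.
dried cranberries: 2.75 cup × 5/4 × 140 g/cup ÷ 28.35 g/oz ≈ 17 oz
whole-barley flour: (2 tbsp + 1 tsp = 7/3 tbsp) × 5/4 ÷ 16 tbsp/cup × 120 g/cup ≈ 22 g
chocolate chips: (3 cup + 2 tbsp = 3.125 cup) × 5/4 × 170 g/cup ≈ 664 g

dried cranberries: 17 oz; whole-barley flour: 22 g; chocolate chips: 664 g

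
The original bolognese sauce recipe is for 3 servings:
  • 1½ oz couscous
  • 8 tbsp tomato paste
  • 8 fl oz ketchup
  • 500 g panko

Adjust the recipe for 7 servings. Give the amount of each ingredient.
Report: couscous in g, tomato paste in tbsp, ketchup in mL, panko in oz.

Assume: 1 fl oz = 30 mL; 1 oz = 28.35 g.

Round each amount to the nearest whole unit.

couscous: 99 g; tomato paste: 19 tbsp; ketchup: 560 mL; panko: 41 oz

Scaling factor: 7/3.
couscous: 1.5 oz × 7/3 × 28.35 g/oz ≈ 99 g
tomato paste: 8 tbsp × 7/3 ≈ 19 tbsp
ketchup: 8 fl oz × 7/3 × 30 mL/fl oz = 560 mL
panko: 500 g × 7/3 ÷ 28.35 g/oz ≈ 41 oz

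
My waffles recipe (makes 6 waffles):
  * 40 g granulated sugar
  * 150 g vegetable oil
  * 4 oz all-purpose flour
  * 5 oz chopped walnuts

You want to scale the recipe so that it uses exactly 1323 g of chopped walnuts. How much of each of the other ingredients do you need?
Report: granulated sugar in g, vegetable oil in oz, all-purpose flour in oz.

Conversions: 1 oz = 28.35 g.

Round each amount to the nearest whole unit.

granulated sugar: 373 g; vegetable oil: 49 oz; all-purpose flour: 37 oz

The original recipe has 141.75 g of chopped walnuts, so the scaling factor is 1323 ÷ 141.75 = 28/3.
granulated sugar: 40 g × 28/3 ≈ 373 g
vegetable oil: 150 g × 28/3 ÷ 28.35 g/oz ≈ 49 oz
all-purpose flour: 4 oz × 28/3 ≈ 37 oz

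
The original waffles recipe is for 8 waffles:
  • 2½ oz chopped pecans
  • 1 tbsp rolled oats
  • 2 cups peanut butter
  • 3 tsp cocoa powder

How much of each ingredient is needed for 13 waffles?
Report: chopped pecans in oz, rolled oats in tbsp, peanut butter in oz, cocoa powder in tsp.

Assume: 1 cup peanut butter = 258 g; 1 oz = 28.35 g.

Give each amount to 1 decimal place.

chopped pecans: 4.1 oz; rolled oats: 1.6 tbsp; peanut butter: 29.6 oz; cocoa powder: 4.9 tsp

Scaling factor: 13/8 = 1.625.
chopped pecans: 2.5 oz × 13/8 ≈ 4.1 oz
rolled oats: 1 tbsp × 13/8 ≈ 1.6 tbsp
peanut butter: 2 cup × 13/8 × 258 g/cup ÷ 28.35 g/oz ≈ 29.6 oz
cocoa powder: 3 tsp × 13/8 ≈ 4.9 tsp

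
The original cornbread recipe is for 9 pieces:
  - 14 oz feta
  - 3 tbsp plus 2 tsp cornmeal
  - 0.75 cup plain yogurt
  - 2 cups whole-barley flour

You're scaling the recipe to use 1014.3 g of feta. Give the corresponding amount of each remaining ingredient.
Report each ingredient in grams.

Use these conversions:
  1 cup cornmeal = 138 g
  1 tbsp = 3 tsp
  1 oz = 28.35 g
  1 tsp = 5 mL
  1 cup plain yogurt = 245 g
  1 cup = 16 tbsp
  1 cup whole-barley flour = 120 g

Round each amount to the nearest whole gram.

The original recipe has 396.9 g of feta, so the scaling factor is 1014.3 ÷ 396.9 = 23/9.
cornmeal: (3 tbsp + 2 tsp = 11/3 tbsp) × 23/9 ÷ 16 tbsp/cup × 138 g/cup ≈ 81 g
plain yogurt: 0.75 cup × 23/9 × 245 g/cup ≈ 470 g
whole-barley flour: 2 cup × 23/9 × 120 g/cup ≈ 613 g

cornmeal: 81 g; plain yogurt: 470 g; whole-barley flour: 613 g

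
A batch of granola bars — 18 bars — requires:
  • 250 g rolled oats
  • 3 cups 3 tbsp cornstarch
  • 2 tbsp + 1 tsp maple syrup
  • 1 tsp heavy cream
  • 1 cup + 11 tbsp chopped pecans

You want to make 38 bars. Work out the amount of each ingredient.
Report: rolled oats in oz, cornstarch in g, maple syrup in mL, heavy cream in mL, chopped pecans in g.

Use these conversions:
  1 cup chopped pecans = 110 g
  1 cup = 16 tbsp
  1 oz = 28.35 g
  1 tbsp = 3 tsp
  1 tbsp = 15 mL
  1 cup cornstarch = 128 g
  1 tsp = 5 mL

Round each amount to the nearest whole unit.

Scaling factor: 38/18 = 19/9.
rolled oats: 250 g × 19/9 ÷ 28.35 g/oz ≈ 19 oz
cornstarch: (3 cup + 3 tbsp = 3.1875 cup) × 19/9 × 128 g/cup ≈ 861 g
maple syrup: (2 tbsp + 1 tsp = 7/3 tbsp) × 19/9 × 15 mL/tbsp ≈ 74 mL
heavy cream: 1 tsp × 19/9 × 5 mL/tsp ≈ 11 mL
chopped pecans: (1 cup + 11 tbsp = 1.6875 cup) × 19/9 × 110 g/cup ≈ 392 g

rolled oats: 19 oz; cornstarch: 861 g; maple syrup: 74 mL; heavy cream: 11 mL; chopped pecans: 392 g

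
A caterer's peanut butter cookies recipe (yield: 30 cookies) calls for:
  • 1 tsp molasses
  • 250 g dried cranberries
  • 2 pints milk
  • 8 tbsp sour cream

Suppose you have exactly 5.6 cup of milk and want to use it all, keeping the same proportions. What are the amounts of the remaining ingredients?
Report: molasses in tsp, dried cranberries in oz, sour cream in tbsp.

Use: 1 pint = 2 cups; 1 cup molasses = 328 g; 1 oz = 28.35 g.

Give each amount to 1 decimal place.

The original recipe has 4 cup of milk, so the scaling factor is 5.6 ÷ 4 = 7/5 = 1.4.
molasses: 1 tsp × 7/5 = 1.4 tsp
dried cranberries: 250 g × 7/5 ÷ 28.35 g/oz ≈ 12.3 oz
sour cream: 8 tbsp × 7/5 = 11.2 tbsp

molasses: 1.4 tsp; dried cranberries: 12.3 oz; sour cream: 11.2 tbsp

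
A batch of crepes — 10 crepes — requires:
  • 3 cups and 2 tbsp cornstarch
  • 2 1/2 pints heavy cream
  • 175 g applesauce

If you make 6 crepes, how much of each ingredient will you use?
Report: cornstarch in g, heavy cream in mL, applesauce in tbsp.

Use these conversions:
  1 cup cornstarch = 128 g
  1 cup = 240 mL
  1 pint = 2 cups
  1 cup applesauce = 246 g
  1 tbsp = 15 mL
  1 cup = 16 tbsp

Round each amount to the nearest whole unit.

cornstarch: 240 g; heavy cream: 720 mL; applesauce: 7 tbsp

Scaling factor: 6/10 = 3/5 = 0.6.
cornstarch: (3 cup + 2 tbsp = 3.125 cup) × 3/5 × 128 g/cup = 240 g
heavy cream: 2.5 pint × 3/5 × 2 cup/pint × 240 mL/cup = 720 mL
applesauce: 175 g × 3/5 ÷ 246 g/cup × 16 tbsp/cup ≈ 7 tbsp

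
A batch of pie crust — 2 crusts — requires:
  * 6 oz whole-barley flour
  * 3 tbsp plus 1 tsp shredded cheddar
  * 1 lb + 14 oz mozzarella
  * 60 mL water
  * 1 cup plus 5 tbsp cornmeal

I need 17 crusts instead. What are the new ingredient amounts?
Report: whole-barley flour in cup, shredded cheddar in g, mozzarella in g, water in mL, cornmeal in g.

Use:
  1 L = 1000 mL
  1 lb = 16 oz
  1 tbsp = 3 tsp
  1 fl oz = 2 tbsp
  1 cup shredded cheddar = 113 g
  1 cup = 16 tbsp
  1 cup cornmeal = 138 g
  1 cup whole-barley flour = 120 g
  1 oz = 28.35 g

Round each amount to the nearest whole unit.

Scaling factor: 17/2 = 8.5.
whole-barley flour: 6 oz × 17/2 × 28.35 g/oz ÷ 120 g/cup ≈ 12 cup
shredded cheddar: (3 tbsp + 1 tsp = 10/3 tbsp) × 17/2 ÷ 16 tbsp/cup × 113 g/cup ≈ 200 g
mozzarella: (1 lb + 14 oz = 1.875 lb) × 17/2 × 16 oz/lb × 28.35 g/oz ≈ 7229 g
water: 60 mL × 17/2 = 510 mL
cornmeal: (1 cup + 5 tbsp = 1.3125 cup) × 17/2 × 138 g/cup ≈ 1540 g

whole-barley flour: 12 cup; shredded cheddar: 200 g; mozzarella: 7229 g; water: 510 mL; cornmeal: 1540 g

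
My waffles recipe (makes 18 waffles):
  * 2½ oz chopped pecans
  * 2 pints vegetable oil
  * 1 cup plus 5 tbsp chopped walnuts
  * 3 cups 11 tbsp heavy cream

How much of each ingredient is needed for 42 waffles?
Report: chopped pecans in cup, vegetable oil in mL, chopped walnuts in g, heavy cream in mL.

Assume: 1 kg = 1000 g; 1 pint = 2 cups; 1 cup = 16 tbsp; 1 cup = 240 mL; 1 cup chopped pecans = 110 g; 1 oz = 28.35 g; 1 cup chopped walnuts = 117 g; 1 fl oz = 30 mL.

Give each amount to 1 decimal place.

chopped pecans: 1.5 cup; vegetable oil: 2240.0 mL; chopped walnuts: 358.3 g; heavy cream: 2065.0 mL

Scaling factor: 42/18 = 7/3.
chopped pecans: 2.5 oz × 7/3 × 28.35 g/oz ÷ 110 g/cup ≈ 1.5 cup
vegetable oil: 2 pint × 7/3 × 2 cup/pint × 240 mL/cup = 2240.0 mL
chopped walnuts: (1 cup + 5 tbsp = 1.3125 cup) × 7/3 × 117 g/cup ≈ 358.3 g
heavy cream: (3 cup + 11 tbsp = 3.6875 cup) × 7/3 × 240 mL/cup = 2065.0 mL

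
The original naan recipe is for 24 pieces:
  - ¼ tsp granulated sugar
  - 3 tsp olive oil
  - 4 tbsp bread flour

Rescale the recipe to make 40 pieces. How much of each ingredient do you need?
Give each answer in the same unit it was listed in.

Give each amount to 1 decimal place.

Scaling factor: 40/24 = 5/3.
granulated sugar: 0.25 tsp × 5/3 ≈ 0.4 tsp
olive oil: 3 tsp × 5/3 = 5.0 tsp
bread flour: 4 tbsp × 5/3 ≈ 6.7 tbsp

granulated sugar: 0.4 tsp; olive oil: 5.0 tsp; bread flour: 6.7 tbsp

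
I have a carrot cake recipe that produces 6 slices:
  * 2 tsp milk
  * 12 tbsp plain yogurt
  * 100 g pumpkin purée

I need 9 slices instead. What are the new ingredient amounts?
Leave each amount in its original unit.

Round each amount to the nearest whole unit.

Scaling factor: 9/6 = 3/2 = 1.5.
milk: 2 tsp × 3/2 = 3 tsp
plain yogurt: 12 tbsp × 3/2 = 18 tbsp
pumpkin purée: 100 g × 3/2 = 150 g

milk: 3 tsp; plain yogurt: 18 tbsp; pumpkin purée: 150 g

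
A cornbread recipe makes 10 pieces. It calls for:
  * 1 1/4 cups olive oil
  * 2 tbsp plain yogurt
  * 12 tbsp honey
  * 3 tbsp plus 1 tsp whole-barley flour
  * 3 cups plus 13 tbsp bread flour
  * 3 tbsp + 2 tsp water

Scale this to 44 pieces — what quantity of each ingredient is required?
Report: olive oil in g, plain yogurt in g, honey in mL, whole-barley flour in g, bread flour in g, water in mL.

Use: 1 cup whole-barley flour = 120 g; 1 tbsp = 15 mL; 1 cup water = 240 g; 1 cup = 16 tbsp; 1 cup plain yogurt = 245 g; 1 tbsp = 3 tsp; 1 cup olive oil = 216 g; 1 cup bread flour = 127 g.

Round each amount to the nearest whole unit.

olive oil: 1188 g; plain yogurt: 135 g; honey: 792 mL; whole-barley flour: 110 g; bread flour: 2130 g; water: 242 mL

Scaling factor: 44/10 = 22/5 = 4.4.
olive oil: 1.25 cup × 22/5 × 216 g/cup = 1188 g
plain yogurt: 2 tbsp × 22/5 ÷ 16 tbsp/cup × 245 g/cup ≈ 135 g
honey: 12 tbsp × 22/5 × 15 mL/tbsp = 792 mL
whole-barley flour: (3 tbsp + 1 tsp = 10/3 tbsp) × 22/5 ÷ 16 tbsp/cup × 120 g/cup = 110 g
bread flour: (3 cup + 13 tbsp = 3.8125 cup) × 22/5 × 127 g/cup ≈ 2130 g
water: (3 tbsp + 2 tsp = 11/3 tbsp) × 22/5 × 15 mL/tbsp = 242 mL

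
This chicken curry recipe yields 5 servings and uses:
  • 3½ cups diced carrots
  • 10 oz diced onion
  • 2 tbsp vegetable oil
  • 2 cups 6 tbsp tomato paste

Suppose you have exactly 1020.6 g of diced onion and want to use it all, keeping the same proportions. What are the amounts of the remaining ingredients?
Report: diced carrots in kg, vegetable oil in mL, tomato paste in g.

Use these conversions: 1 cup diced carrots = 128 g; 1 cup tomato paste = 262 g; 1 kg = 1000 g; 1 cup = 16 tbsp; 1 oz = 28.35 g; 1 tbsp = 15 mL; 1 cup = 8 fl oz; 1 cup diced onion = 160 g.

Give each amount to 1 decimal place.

diced carrots: 1.6 kg; vegetable oil: 108.0 mL; tomato paste: 2240.1 g

The original recipe has 283.5 g of diced onion, so the scaling factor is 1020.6 ÷ 283.5 = 18/5 = 3.6.
diced carrots: 3.5 cup × 18/5 × 128 g/cup ÷ 1000 g/kg ≈ 1.6 kg
vegetable oil: 2 tbsp × 18/5 × 15 mL/tbsp = 108.0 mL
tomato paste: (2 cup + 6 tbsp = 2.375 cup) × 18/5 × 262 g/cup = 2240.1 g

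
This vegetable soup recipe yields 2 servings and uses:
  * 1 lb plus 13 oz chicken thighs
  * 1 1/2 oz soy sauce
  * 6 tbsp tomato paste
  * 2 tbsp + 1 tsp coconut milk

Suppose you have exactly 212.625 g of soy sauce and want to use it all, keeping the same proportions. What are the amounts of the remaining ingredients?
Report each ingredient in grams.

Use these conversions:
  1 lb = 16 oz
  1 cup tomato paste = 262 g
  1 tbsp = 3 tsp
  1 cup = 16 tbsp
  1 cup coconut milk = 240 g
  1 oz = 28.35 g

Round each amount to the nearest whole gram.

The original recipe has 42.525 g of soy sauce, so the scaling factor is 212.625 ÷ 42.525 = 5.
chicken thighs: (1 lb + 13 oz = 1.8125 lb) × 5 × 16 oz/lb × 28.35 g/oz ≈ 4111 g
tomato paste: 6 tbsp × 5 ÷ 16 tbsp/cup × 262 g/cup ≈ 491 g
coconut milk: (2 tbsp + 1 tsp = 7/3 tbsp) × 5 ÷ 16 tbsp/cup × 240 g/cup = 175 g

chicken thighs: 4111 g; tomato paste: 491 g; coconut milk: 175 g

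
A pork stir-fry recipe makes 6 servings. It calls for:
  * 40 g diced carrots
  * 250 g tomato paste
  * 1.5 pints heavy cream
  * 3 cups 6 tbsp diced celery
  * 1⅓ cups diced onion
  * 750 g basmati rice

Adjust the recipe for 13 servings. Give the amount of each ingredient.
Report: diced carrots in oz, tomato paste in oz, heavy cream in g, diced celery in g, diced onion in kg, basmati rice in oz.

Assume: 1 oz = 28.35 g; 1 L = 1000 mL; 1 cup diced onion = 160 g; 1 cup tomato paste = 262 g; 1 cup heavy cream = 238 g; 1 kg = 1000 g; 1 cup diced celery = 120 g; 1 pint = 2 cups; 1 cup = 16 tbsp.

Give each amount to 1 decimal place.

Scaling factor: 13/6.
diced carrots: 40 g × 13/6 ÷ 28.35 g/oz ≈ 3.1 oz
tomato paste: 250 g × 13/6 ÷ 28.35 g/oz ≈ 19.1 oz
heavy cream: 1.5 pint × 13/6 × 2 cup/pint × 238 g/cup = 1547.0 g
diced celery: (3 cup + 6 tbsp = 3.375 cup) × 13/6 × 120 g/cup = 877.5 g
diced onion: 4/3 cup × 13/6 × 160 g/cup ÷ 1000 g/kg ≈ 0.5 kg
basmati rice: 750 g × 13/6 ÷ 28.35 g/oz ≈ 57.3 oz

diced carrots: 3.1 oz; tomato paste: 19.1 oz; heavy cream: 1547.0 g; diced celery: 877.5 g; diced onion: 0.5 kg; basmati rice: 57.3 oz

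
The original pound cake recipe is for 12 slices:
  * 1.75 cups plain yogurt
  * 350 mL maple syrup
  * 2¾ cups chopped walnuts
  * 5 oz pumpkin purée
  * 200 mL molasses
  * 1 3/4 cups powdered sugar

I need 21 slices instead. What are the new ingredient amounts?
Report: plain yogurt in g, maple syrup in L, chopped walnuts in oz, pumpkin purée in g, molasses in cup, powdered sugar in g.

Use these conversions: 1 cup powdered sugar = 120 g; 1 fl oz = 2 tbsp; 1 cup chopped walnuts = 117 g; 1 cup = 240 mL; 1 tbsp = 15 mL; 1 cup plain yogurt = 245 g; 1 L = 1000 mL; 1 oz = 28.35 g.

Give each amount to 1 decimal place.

plain yogurt: 750.3 g; maple syrup: 0.6 L; chopped walnuts: 19.9 oz; pumpkin purée: 248.1 g; molasses: 1.5 cup; powdered sugar: 367.5 g

Scaling factor: 21/12 = 7/4 = 1.75.
plain yogurt: 1.75 cup × 7/4 × 245 g/cup ≈ 750.3 g
maple syrup: 350 mL × 7/4 ÷ 1000 mL/L ≈ 0.6 L
chopped walnuts: 2.75 cup × 7/4 × 117 g/cup ÷ 28.35 g/oz ≈ 19.9 oz
pumpkin purée: 5 oz × 7/4 × 28.35 g/oz ≈ 248.1 g
molasses: 200 mL × 7/4 ÷ 240 mL/cup ≈ 1.5 cup
powdered sugar: 1.75 cup × 7/4 × 120 g/cup = 367.5 g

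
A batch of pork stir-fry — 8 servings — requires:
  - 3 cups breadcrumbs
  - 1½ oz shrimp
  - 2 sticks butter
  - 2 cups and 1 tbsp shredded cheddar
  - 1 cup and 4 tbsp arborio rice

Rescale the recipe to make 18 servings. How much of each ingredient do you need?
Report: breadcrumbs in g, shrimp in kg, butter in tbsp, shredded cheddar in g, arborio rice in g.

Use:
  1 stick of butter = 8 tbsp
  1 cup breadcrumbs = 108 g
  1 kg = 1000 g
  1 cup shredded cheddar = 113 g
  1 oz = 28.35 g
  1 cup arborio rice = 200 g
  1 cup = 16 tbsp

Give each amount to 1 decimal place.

breadcrumbs: 729.0 g; shrimp: 0.1 kg; butter: 36.0 tbsp; shredded cheddar: 524.4 g; arborio rice: 562.5 g

Scaling factor: 18/8 = 9/4 = 2.25.
breadcrumbs: 3 cup × 9/4 × 108 g/cup = 729.0 g
shrimp: 1.5 oz × 9/4 × 28.35 g/oz ÷ 1000 g/kg ≈ 0.1 kg
butter: 2 stick × 9/4 × 8 tbsp/stick = 36.0 tbsp
shredded cheddar: (2 cup + 1 tbsp = 2.0625 cup) × 9/4 × 113 g/cup ≈ 524.4 g
arborio rice: (1 cup + 4 tbsp = 1.25 cup) × 9/4 × 200 g/cup = 562.5 g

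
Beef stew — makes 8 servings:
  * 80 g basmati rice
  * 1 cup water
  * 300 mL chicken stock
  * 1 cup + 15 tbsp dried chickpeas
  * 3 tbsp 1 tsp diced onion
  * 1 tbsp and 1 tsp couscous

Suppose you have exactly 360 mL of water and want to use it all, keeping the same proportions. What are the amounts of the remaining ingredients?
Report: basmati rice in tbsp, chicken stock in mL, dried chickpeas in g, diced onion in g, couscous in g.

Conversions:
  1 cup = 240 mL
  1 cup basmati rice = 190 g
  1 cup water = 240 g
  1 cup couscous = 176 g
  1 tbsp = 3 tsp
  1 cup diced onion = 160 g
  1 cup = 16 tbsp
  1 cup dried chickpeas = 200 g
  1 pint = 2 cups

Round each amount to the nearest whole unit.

basmati rice: 10 tbsp; chicken stock: 450 mL; dried chickpeas: 581 g; diced onion: 50 g; couscous: 22 g

The original recipe has 240 mL of water, so the scaling factor is 360 ÷ 240 = 3/2 = 1.5.
basmati rice: 80 g × 3/2 ÷ 190 g/cup × 16 tbsp/cup ≈ 10 tbsp
chicken stock: 300 mL × 3/2 = 450 mL
dried chickpeas: (1 cup + 15 tbsp = 1.9375 cup) × 3/2 × 200 g/cup ≈ 581 g
diced onion: (3 tbsp + 1 tsp = 10/3 tbsp) × 3/2 ÷ 16 tbsp/cup × 160 g/cup = 50 g
couscous: (1 tbsp + 1 tsp = 4/3 tbsp) × 3/2 ÷ 16 tbsp/cup × 176 g/cup = 22 g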